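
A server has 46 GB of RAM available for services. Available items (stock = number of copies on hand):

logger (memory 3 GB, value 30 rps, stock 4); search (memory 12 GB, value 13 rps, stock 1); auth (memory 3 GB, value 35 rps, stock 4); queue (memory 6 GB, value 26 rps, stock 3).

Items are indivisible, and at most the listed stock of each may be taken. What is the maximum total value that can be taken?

338 rps

Best selections within memory 46 and stock limits:
- 4×logger + 4×auth + 3×queue: memory 42, value 338
- 4×logger + 4×auth + 2×queue: memory 36, value 312
- 3×logger + 4×auth + 3×queue: memory 39, value 308
Best: 338 rps.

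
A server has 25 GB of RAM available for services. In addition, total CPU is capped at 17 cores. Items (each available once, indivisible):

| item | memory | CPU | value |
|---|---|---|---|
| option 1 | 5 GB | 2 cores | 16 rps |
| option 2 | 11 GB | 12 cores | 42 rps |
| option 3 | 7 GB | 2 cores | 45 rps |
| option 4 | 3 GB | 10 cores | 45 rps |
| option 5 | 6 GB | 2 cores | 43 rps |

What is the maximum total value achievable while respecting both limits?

Feasible sets respecting both limits:
- option 1+option 3+option 4+option 5: memory 21, CPU 16, value 149
- option 3+option 4+option 5: memory 16, CPU 14, value 133
- option 2+option 3+option 5: memory 24, CPU 16, value 130
Best: 149 rps.

149 rps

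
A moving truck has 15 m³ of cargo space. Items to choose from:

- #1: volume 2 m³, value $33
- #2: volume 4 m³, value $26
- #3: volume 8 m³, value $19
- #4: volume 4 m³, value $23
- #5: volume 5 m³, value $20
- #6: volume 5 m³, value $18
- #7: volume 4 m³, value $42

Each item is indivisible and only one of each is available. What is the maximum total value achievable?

$124

This is a 0/1 knapsack; check combinations near the capacity.
- #1+#2+#4+#7: volume 2+4+4+4=14, value 33+26+23+42=124
- #1+#2+#5+#7: volume 2+4+5+4=15, value 33+26+20+42=121
- #1+#2+#6+#7: volume 2+4+5+4=15, value 33+26+18+42=119
- #1+#4+#5+#7: volume 2+4+5+4=15, value 33+23+20+42=118
- #1+#4+#6+#7: volume 2+4+5+4=15, value 33+23+18+42=116
Best: $124.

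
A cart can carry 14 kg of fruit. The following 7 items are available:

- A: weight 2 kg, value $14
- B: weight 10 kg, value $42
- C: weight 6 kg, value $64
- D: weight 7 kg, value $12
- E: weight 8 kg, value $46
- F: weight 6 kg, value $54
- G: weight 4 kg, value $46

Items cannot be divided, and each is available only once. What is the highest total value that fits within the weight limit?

Check high-value combinations within 14 kg:
- A+C+F: weight 2+6+6=14, value 14+64+54=132
- A+C+G: weight 2+6+4=12, value 14+64+46=124
- C+F: weight 6+6=12, value 64+54=118
- A+F+G: weight 2+6+4=12, value 14+54+46=114
Best: $132.

$132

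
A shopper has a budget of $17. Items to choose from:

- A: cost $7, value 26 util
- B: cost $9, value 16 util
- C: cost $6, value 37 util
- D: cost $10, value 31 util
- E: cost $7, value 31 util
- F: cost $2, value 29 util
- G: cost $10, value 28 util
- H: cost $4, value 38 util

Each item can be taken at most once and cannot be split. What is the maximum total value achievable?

Check high-value combinations within $17:
- C+E+H: cost 6+7+4=17, value 37+31+38=106
- C+F+H: cost 6+2+4=12, value 37+29+38=104
- A+C+H: cost 7+6+4=17, value 26+37+38=101
- E+F+H: cost 7+2+4=13, value 31+29+38=98
- D+F+H: cost 10+2+4=16, value 31+29+38=98
Best: 106 util.

106 util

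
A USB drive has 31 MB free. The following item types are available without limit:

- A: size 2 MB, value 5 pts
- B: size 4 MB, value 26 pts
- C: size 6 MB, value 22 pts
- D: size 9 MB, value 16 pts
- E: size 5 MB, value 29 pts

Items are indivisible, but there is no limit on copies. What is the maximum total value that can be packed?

191 pts

Best value-per-unit is B at 26/4; filling with it alone gives 7×26 = 182.
Optimal mix: 4×B + 3×E → size 31, value 191.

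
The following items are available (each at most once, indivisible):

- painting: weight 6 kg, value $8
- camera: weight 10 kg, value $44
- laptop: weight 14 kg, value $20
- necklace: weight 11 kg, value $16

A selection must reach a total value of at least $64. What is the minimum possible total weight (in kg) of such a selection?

Subsets with value ≥ 64, sorted by total weight:
- camera+laptop: weight 24, value 64
- painting+camera+necklace: weight 27, value 68
Minimum weight: 24 kg.

24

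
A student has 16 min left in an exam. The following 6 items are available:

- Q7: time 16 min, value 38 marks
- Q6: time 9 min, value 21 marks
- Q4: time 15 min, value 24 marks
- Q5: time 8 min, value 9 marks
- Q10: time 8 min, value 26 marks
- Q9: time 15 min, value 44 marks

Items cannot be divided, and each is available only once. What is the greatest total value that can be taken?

44 marks

Check high-value combinations within 16 min:
- Q9: time 15, value 44
- Q7: time 16, value 38
- Q5+Q10: time 8+8=16, value 9+26=35
- Q10: time 8, value 26
- Q4: time 15, value 24
Best: 44 marks.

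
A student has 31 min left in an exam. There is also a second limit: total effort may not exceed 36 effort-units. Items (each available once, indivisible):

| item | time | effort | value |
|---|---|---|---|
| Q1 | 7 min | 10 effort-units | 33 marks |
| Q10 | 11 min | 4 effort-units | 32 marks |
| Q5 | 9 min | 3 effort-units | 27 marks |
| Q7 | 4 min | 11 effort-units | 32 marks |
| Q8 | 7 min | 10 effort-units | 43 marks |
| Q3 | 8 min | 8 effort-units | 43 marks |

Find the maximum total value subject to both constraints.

150 marks

Feasible sets respecting both limits:
- Q10+Q7+Q8+Q3: time 30, effort 33, value 150
- Q1+Q5+Q8+Q3: time 31, effort 31, value 146
- Q5+Q7+Q8+Q3: time 28, effort 32, value 145
- Q1+Q10+Q7+Q8: time 29, effort 35, value 140
Best: 150 marks.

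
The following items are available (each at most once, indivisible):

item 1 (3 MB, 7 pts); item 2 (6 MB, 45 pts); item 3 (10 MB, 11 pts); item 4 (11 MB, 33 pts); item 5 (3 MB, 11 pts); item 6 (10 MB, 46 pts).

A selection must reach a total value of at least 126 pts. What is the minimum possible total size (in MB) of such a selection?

Subsets with value ≥ 126, sorted by total size:
- item 2+item 4+item 5+item 6: size 30, value 135
- item 1+item 2+item 4+item 6: size 30, value 131
Minimum size: 30 MB.

30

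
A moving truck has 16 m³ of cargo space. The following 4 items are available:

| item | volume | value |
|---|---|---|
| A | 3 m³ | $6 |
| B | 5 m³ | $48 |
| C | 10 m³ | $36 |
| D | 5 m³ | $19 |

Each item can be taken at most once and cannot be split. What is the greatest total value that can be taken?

Check high-value combinations within 16 m³:
- B+C: volume 5+10=15, value 48+36=84
- A+B+D: volume 3+5+5=13, value 6+48+19=73
- B+D: volume 5+5=10, value 48+19=67
- C+D: volume 10+5=15, value 36+19=55
- A+B: volume 3+5=8, value 6+48=54
Best: $84.

$84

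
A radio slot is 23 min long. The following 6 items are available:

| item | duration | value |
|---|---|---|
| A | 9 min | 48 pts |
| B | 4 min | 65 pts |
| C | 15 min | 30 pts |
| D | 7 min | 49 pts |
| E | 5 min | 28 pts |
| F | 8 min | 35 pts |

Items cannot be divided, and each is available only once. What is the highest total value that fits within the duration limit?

Check high-value combinations within 23 min:
- A+B+D: duration 9+4+7=20, value 48+65+49=162
- B+D+F: duration 4+7+8=19, value 65+49+35=149
- A+B+F: duration 9+4+8=21, value 48+65+35=148
Best: 162 pts.

162 pts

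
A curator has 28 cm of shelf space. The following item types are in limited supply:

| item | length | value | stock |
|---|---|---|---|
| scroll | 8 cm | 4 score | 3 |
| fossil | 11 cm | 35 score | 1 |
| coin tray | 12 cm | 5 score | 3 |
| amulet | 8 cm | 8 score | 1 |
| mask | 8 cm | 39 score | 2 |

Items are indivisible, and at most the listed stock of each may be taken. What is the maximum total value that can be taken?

Top feasible selections:
- 1×fossil + 2×mask: length 27, value 113
- 1×amulet + 2×mask: length 24, value 86
- 1×coin tray + 2×mask: length 28, value 83
Best: 113 score.

113 score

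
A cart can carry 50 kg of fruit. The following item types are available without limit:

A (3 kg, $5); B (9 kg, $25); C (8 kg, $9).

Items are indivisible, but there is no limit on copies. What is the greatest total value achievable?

Best value-per-unit is B at 25/9; filling with it alone gives 5×25 = 125.
Optimal mix: 1×A + 5×B → weight 48, value 130.

$130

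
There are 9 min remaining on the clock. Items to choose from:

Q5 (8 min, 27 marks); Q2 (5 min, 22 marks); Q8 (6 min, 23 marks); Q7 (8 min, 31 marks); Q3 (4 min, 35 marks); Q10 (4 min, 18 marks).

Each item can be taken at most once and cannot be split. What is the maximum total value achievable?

57 marks

Check high-value combinations within 9 min:
- Q2+Q3: time 5+4=9, value 22+35=57
- Q3+Q10: time 4+4=8, value 35+18=53
- Q2+Q10: time 5+4=9, value 22+18=40
- Q3: time 4, value 35
Best: 57 marks.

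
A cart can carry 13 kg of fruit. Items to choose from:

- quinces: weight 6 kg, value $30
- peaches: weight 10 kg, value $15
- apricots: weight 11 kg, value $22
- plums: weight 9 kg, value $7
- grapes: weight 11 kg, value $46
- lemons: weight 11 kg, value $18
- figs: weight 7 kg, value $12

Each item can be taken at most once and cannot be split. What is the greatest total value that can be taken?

Check high-value combinations within 13 kg:
- grapes: weight 11, value 46
- quinces+figs: weight 6+7=13, value 30+12=42
- quinces: weight 6, value 30
- apricots: weight 11, value 22
Best: $46.

$46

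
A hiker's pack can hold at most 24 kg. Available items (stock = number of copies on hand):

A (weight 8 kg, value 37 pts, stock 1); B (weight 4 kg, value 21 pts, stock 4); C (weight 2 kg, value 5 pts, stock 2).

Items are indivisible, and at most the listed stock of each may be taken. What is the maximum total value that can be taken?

Best selections within weight 24 and stock limits:
- 1×A + 4×B: weight 24, value 121
- 1×A + 3×B + 2×C: weight 24, value 110
- 1×A + 3×B + 1×C: weight 22, value 105
Best: 121 pts.

121 pts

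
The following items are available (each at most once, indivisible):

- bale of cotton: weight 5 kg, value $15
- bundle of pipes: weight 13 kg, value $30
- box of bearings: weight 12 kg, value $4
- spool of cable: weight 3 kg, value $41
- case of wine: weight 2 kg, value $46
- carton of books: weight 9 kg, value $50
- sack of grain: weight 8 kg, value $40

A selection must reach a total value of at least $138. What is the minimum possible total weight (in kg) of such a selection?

18

Subsets with value ≥ 138, sorted by total weight:
- bale of cotton+spool of cable+case of wine+sack of grain: weight 18, value 142
- bale of cotton+spool of cable+case of wine+carton of books: weight 19, value 152
Minimum weight: 18 kg.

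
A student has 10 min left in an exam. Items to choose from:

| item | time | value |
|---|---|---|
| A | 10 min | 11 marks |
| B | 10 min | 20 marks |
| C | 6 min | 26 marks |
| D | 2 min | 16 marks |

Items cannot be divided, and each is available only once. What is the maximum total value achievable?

This is a 0/1 knapsack; check combinations near the capacity.
- C+D: time 6+2=8, value 26+16=42
- C: time 6, value 26
- B: time 10, value 20
- D: time 2, value 16
- A: time 10, value 11
Best: 42 marks.

42 marks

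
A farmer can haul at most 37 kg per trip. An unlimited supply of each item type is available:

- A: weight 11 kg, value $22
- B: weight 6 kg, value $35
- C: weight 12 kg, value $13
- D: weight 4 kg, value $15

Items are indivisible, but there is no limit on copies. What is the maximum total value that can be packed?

$210

Best value-per-unit is B at 35/6, and filling with it alone uses weight 6×6=36. No mix of the others beats 6×35 = 210.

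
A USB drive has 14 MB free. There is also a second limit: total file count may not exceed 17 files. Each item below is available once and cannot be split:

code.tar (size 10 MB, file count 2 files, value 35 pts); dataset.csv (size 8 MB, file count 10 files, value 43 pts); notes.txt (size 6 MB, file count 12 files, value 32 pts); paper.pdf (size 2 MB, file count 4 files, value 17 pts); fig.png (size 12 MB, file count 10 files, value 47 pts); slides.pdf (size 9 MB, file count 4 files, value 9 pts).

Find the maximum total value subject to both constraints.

Feasible sets respecting both limits:
- paper.pdf+fig.png: size 14, file count 14, value 64
- dataset.csv+paper.pdf: size 10, file count 14, value 60
- code.tar+paper.pdf: size 12, file count 6, value 52
- notes.txt+paper.pdf: size 8, file count 16, value 49
Best: 64 pts.

64 pts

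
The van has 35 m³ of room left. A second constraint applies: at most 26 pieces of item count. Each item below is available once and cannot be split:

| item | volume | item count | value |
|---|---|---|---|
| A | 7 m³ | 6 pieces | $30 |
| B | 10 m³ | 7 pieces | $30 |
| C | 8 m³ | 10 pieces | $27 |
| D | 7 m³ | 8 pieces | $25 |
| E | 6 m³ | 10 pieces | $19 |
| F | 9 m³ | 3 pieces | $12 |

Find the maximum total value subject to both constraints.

Feasible sets respecting both limits:
- A+B+C+F: volume 34, item count 26, value 99
- A+B+D+F: volume 33, item count 24, value 97
- A+B+E+F: volume 32, item count 26, value 91
- A+B+C: volume 25, item count 23, value 87
Best: $99.

$99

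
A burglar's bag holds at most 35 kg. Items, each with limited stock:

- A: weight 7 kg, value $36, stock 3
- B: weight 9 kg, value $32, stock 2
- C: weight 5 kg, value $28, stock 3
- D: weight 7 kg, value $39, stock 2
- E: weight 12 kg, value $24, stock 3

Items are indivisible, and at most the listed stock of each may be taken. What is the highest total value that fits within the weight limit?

$186

Top feasible selections:
- 3×A + 2×D: weight 35, value 186
- 2×A + 1×C + 2×D: weight 33, value 178
Best: $186.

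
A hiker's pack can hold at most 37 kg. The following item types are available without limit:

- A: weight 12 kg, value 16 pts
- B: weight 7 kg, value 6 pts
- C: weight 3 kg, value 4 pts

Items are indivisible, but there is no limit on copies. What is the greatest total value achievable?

48 pts

Best value-per-unit is A at 16/12, and filling with it alone uses weight 3×12=36. No mix of the others beats 3×16 = 48.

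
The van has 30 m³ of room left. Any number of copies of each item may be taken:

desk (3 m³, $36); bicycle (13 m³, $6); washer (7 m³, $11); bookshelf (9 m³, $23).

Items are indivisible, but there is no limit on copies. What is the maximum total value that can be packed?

$360

Best value-per-unit is desk at 36/3, and filling with it alone uses volume 10×3=30. No mix of the others beats 10×36 = 360.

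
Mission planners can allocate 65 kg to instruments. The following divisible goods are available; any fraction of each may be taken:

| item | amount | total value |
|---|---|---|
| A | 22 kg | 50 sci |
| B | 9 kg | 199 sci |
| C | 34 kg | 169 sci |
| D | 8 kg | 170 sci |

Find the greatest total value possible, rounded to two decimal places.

569.82

Take in order of value per unit:
- B (199/9 per unit): all 9 → value 199, running total 199.00
- D (170/8 per unit): all 8 → value 170, running total 369.00
- C (169/34 per unit): all 34 → value 169, running total 538.00
- A (50/22 per unit): 14 of 22 → value 14×50/22 = 31.8182, running total 569.82
Total 569.82.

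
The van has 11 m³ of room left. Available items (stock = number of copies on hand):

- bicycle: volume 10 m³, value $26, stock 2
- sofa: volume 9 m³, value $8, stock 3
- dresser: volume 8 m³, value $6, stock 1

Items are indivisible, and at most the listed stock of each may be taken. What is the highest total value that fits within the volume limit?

$26

Top feasible selections:
- 1×bicycle: volume 10, value 26
- 1×sofa: volume 9, value 8
- 1×dresser: volume 8, value 6
Best: $26.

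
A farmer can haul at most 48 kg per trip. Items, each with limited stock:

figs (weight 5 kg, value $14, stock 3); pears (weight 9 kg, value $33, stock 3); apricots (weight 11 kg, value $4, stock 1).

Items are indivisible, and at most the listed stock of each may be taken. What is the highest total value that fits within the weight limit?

$141

Top feasible selections:
- 3×figs + 3×pears: weight 42, value 141
- 2×figs + 3×pears + 1×apricots: weight 48, value 131
- 2×figs + 3×pears: weight 37, value 127
Best: $141.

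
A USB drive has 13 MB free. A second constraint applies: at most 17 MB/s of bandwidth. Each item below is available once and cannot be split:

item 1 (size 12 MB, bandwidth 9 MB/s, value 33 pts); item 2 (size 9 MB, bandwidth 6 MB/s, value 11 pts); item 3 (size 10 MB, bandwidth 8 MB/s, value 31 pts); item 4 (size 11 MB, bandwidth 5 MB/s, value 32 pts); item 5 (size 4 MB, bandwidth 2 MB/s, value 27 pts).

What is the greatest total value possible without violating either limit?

38 pts

Feasible sets respecting both limits:
- item 2+item 5: size 13, bandwidth 8, value 38
- item 1: size 12, bandwidth 9, value 33
- item 4: size 11, bandwidth 5, value 32
Best: 38 pts.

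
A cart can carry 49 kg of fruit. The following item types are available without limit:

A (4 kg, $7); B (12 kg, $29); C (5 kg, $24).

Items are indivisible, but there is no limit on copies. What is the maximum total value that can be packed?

Best value-per-unit is C at 24/5; filling with it alone gives 9×24 = 216.
Optimal mix: 1×A + 9×C → weight 49, value 223.

$223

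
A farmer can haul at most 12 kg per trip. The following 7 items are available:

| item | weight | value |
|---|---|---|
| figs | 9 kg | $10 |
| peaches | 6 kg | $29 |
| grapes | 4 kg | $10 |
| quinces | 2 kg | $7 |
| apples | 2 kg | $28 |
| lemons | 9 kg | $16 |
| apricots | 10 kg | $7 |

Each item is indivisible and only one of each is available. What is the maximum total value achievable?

$67

Check high-value combinations within 12 kg:
- peaches+grapes+apples: weight 6+4+2=12, value 29+10+28=67
- peaches+quinces+apples: weight 6+2+2=10, value 29+7+28=64
- peaches+apples: weight 6+2=8, value 29+28=57
Best: $67.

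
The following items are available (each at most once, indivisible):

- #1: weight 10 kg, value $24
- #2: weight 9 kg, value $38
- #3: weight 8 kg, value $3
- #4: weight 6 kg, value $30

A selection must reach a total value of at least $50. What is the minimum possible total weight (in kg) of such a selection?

Subsets with value ≥ 50, sorted by total weight:
- #2+#4: weight 15, value 68
- #1+#4: weight 16, value 54
- #1+#2: weight 19, value 62
- #2+#3+#4: weight 23, value 71
Minimum weight: 15 kg.

15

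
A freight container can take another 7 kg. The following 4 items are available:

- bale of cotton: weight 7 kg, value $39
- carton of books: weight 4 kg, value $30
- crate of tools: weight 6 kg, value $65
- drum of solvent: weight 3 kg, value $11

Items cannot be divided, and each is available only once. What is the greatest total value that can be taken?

$65

Check high-value combinations within 7 kg:
- crate of tools: weight 6, value 65
- carton of books+drum of solvent: weight 4+3=7, value 30+11=41
- bale of cotton: weight 7, value 39
- carton of books: weight 4, value 30
- drum of solvent: weight 3, value 11
Best: $65.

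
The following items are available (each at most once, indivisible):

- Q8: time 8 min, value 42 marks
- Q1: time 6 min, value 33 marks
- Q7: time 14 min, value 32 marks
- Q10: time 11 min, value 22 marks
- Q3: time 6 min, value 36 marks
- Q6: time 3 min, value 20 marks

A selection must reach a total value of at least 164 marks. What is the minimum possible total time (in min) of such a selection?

45

Subsets with value ≥ 164, sorted by total time:
- Q8+Q1+Q7+Q10+Q3: time 45, value 165
- Q8+Q1+Q7+Q10+Q3+Q6: time 48, value 185
Minimum time: 45 min.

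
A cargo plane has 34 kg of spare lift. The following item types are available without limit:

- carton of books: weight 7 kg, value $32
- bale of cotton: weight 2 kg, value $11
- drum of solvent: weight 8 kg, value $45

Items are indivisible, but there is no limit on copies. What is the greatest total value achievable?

$191

Best value-per-unit is drum of solvent at 45/8; filling with it alone gives 4×45 = 180.
Optimal mix: 1×bale of cotton + 4×drum of solvent → weight 34, value 191.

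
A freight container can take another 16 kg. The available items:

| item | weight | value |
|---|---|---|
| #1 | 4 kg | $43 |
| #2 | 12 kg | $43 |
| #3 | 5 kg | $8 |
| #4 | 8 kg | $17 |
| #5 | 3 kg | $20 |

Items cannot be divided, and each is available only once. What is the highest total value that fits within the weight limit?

$86

Check high-value combinations within 16 kg:
- #1+#2: weight 4+12=16, value 43+43=86
- #1+#4+#5: weight 4+8+3=15, value 43+17+20=80
- #1+#3+#5: weight 4+5+3=12, value 43+8+20=71
Best: $86.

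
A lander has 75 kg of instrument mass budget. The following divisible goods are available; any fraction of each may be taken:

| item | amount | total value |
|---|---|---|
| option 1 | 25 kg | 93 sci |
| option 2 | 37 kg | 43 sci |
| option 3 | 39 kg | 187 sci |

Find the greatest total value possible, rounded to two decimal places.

292.78

Take in order of value per unit:
- option 3 (187/39 per unit): all 39 → value 187, running total 187.00
- option 1 (93/25 per unit): all 25 → value 93, running total 280.00
- option 2 (43/37 per unit): 11 of 37 → value 11×43/37 = 12.7838, running total 292.78
Total 292.78.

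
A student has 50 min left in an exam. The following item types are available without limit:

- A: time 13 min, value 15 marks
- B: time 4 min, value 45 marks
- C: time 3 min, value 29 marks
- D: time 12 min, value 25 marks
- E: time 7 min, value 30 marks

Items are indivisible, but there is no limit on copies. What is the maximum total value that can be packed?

553 marks

Best value-per-unit is B at 45/4; filling with it alone gives 12×45 = 540.
Optimal mix: 11×B + 2×C → time 50, value 553.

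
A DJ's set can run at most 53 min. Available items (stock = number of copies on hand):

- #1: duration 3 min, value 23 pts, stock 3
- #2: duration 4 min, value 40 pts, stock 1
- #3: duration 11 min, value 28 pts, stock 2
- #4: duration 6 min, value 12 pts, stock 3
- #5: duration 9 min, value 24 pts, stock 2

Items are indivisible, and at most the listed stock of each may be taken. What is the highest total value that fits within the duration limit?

213 pts

Top feasible selections:
- 3×#1 + 1×#2 + 2×#3 + 2×#5: duration 53, value 213
- 3×#1 + 1×#2 + 2×#3 + 1×#4 + 1×#5: duration 50, value 201
Best: 213 pts.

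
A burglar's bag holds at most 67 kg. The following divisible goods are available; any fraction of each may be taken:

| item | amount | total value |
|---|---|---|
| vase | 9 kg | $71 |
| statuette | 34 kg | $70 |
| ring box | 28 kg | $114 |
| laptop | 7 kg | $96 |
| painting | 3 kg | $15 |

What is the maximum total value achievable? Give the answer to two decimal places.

Take in order of value per unit:
- laptop (96/7 per unit): all 7 → value 96, running total 96.00
- vase (71/9 per unit): all 9 → value 71, running total 167.00
- painting (15/3 per unit): all 3 → value 15, running total 182.00
- ring box (114/28 per unit): all 28 → value 114, running total 296.00
- statuette (70/34 per unit): 20 of 34 → value 20×70/34 = 41.1765, running total 337.18
Total 337.18.

337.18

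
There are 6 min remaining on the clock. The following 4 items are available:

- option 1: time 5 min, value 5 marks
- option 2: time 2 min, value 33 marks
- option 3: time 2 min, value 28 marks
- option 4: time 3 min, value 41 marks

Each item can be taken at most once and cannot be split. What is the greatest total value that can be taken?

74 marks

This is a 0/1 knapsack; check combinations near the capacity.
- option 2+option 4: time 2+3=5, value 33+41=74
- option 3+option 4: time 2+3=5, value 28+41=69
- option 2+option 3: time 2+2=4, value 33+28=61
- option 4: time 3, value 41
- option 2: time 2, value 33
Best: 74 marks.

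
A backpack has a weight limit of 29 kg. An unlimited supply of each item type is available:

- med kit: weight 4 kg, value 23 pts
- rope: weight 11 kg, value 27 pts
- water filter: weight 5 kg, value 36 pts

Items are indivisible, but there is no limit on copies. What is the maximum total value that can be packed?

203 pts

Best value-per-unit is water filter at 36/5; filling with it alone gives 5×36 = 180.
Optimal mix: 1×med kit + 5×water filter → weight 29, value 203.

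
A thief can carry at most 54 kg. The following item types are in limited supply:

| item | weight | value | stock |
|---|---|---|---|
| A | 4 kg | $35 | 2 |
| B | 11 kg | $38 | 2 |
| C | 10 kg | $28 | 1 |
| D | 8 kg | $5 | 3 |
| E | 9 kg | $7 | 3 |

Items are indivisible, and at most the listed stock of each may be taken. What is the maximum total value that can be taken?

$181

Best selections within weight 54 and stock limits:
- 2×A + 2×B + 1×C + 1×E: weight 49, value 181
- 2×A + 2×B + 1×C + 1×D: weight 48, value 179
Best: $181.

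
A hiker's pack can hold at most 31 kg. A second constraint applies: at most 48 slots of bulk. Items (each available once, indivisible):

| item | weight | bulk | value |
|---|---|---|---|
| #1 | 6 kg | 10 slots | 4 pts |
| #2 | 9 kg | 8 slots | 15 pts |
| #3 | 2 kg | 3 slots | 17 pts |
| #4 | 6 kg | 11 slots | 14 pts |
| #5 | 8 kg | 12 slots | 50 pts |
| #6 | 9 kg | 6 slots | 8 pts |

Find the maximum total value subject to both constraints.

Feasible sets respecting both limits:
- #1+#2+#3+#4+#5: weight 31, bulk 44, value 100
- #2+#3+#4+#5: weight 25, bulk 34, value 96
- #1+#3+#4+#5+#6: weight 31, bulk 42, value 93
Best: 100 pts.

100 pts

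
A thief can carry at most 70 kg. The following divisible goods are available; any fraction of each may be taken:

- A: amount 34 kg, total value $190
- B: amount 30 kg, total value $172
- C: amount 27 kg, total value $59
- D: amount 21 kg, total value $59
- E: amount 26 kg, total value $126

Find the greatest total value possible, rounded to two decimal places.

391.08

Take in order of value per unit:
- B (172/30 per unit): all 30 → value 172, running total 172.00
- A (190/34 per unit): all 34 → value 190, running total 362.00
- E (126/26 per unit): 6 of 26 → value 6×126/26 = 29.0769, running total 391.08
Total 391.08.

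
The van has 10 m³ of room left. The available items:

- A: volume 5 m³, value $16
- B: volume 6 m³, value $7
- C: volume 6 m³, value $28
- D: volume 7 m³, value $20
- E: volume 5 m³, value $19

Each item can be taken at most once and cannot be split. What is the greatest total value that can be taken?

$35

Check high-value combinations within 10 m³:
- A+E: volume 5+5=10, value 16+19=35
- C: volume 6, value 28
- D: volume 7, value 20
- E: volume 5, value 19
- A: volume 5, value 16
Best: $35.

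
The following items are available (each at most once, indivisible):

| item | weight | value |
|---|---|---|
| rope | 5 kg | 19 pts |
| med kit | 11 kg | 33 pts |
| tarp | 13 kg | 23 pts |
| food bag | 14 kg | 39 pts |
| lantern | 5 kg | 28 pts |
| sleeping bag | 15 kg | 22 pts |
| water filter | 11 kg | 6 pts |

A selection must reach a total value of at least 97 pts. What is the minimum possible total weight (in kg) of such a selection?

Subsets with value ≥ 97, sorted by total weight:
- med kit+food bag+lantern: weight 30, value 100
- rope+med kit+tarp+lantern: weight 34, value 103
- rope+med kit+food bag+lantern: weight 35, value 119
- rope+med kit+lantern+sleeping bag: weight 36, value 102
Minimum weight: 30 kg.

30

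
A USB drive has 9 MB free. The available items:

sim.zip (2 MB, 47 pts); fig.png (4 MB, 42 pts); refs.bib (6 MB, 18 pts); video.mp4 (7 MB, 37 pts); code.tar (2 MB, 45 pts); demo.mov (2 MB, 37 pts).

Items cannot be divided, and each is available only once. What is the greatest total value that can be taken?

Check high-value combinations within 9 MB:
- sim.zip+fig.png+code.tar: size 2+4+2=8, value 47+42+45=134
- sim.zip+code.tar+demo.mov: size 2+2+2=6, value 47+45+37=129
- sim.zip+fig.png+demo.mov: size 2+4+2=8, value 47+42+37=126
Best: 134 pts.

134 pts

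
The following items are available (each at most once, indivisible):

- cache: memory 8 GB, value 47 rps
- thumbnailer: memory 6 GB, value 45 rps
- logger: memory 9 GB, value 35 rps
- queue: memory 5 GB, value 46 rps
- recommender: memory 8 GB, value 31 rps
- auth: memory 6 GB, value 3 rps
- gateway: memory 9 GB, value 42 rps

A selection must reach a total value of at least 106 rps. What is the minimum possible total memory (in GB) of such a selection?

Subsets with value ≥ 106, sorted by total memory:
- cache+thumbnailer+queue: memory 19, value 138
- thumbnailer+queue+recommender: memory 19, value 122
Minimum memory: 19 GB.

19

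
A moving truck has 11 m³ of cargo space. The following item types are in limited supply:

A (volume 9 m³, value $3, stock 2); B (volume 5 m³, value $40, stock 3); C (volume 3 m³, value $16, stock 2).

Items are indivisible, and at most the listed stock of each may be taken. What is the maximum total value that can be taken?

$80

Best selections within volume 11 and stock limits:
- 2×B: volume 10, value 80
- 1×B + 2×C: volume 11, value 72
Best: $80.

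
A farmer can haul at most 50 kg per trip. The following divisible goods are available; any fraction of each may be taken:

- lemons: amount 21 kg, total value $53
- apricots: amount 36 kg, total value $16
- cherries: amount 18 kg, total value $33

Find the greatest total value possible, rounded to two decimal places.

Take in order of value per unit:
- lemons (53/21 per unit): all 21 → value 53, running total 53.00
- cherries (33/18 per unit): all 18 → value 33, running total 86.00
- apricots (16/36 per unit): 11 of 36 → value 11×16/36 = 4.8889, running total 90.89
Total 90.89.

90.89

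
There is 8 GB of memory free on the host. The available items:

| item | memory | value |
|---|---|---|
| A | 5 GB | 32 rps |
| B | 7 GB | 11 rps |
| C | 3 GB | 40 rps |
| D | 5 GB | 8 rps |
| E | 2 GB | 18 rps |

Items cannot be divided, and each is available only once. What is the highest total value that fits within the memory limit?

Check high-value combinations within 8 GB:
- A+C: memory 5+3=8, value 32+40=72
- C+E: memory 3+2=5, value 40+18=58
- A+E: memory 5+2=7, value 32+18=50
Best: 72 rps.

72 rps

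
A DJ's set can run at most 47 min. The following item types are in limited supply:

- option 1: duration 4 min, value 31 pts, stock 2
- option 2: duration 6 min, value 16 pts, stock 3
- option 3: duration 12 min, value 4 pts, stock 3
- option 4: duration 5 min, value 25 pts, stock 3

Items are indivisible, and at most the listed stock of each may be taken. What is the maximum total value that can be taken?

185 pts

Top feasible selections:
- 2×option 1 + 3×option 2 + 3×option 4: duration 41, value 185
- 2×option 1 + 2×option 2 + 1×option 3 + 3×option 4: duration 47, value 173
- 2×option 1 + 2×option 2 + 3×option 4: duration 35, value 169
- 2×option 1 + 3×option 2 + 2×option 4: duration 36, value 160
Best: 185 pts.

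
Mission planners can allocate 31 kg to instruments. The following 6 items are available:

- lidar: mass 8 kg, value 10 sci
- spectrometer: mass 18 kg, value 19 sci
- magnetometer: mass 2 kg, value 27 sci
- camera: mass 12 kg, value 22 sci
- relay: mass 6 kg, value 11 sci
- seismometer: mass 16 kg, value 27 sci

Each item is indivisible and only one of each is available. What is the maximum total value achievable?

76 sci

Check high-value combinations within 31 kg:
- magnetometer+camera+seismometer: mass 2+12+16=30, value 27+22+27=76
- lidar+magnetometer+camera+relay: mass 8+2+12+6=28, value 10+27+22+11=70
- magnetometer+relay+seismometer: mass 2+6+16=24, value 27+11+27=65
- lidar+magnetometer+seismometer: mass 8+2+16=26, value 10+27+27=64
Best: 76 sci.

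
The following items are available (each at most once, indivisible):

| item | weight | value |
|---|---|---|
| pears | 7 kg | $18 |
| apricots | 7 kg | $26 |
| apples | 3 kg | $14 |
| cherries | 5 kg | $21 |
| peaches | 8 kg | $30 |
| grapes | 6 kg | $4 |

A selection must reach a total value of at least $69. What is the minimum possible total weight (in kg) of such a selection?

18

Subsets with value ≥ 69, sorted by total weight:
- apricots+apples+peaches: weight 18, value 70
- apricots+cherries+peaches: weight 20, value 77
Minimum weight: 18 kg.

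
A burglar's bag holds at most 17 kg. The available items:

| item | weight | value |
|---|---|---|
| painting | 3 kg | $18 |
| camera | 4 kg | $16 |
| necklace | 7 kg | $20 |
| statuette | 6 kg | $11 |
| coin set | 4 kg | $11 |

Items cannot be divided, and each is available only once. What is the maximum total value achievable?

Check high-value combinations within 17 kg:
- painting+camera+statuette+coin set: weight 3+4+6+4=17, value 18+16+11+11=56
- painting+camera+necklace: weight 3+4+7=14, value 18+16+20=54
- painting+necklace+coin set: weight 3+7+4=14, value 18+20+11=49
- painting+necklace+statuette: weight 3+7+6=16, value 18+20+11=49
- camera+necklace+coin set: weight 4+7+4=15, value 16+20+11=47
Best: $56.

$56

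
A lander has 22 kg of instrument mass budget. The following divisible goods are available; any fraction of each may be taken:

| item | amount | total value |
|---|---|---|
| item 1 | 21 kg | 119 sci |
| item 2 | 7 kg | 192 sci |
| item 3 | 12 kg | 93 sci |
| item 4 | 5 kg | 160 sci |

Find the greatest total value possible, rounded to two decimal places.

Take in order of value per unit:
- item 4 (160/5 per unit): all 5 → value 160, running total 160.00
- item 2 (192/7 per unit): all 7 → value 192, running total 352.00
- item 3 (93/12 per unit): 10 of 12 → value 10×93/12 = 77.5000, running total 429.50
Total 429.50.

429.50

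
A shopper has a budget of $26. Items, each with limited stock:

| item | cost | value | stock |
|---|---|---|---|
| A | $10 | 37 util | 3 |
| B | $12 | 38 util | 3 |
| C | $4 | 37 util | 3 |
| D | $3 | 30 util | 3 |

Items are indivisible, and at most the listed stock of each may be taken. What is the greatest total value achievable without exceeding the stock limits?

Best selections within cost 26 and stock limits:
- 3×C + 3×D: cost 21, value 201
- 1×A + 3×C + 1×D: cost 25, value 178
Best: 201 util.

201 util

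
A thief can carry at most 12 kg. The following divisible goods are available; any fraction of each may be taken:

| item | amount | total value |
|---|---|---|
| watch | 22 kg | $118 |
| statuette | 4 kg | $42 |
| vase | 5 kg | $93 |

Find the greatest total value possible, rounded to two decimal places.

151.09

Take in order of value per unit:
- vase (93/5 per unit): all 5 → value 93, running total 93.00
- statuette (42/4 per unit): all 4 → value 42, running total 135.00
- watch (118/22 per unit): 3 of 22 → value 3×118/22 = 16.0909, running total 151.09
Total 151.09.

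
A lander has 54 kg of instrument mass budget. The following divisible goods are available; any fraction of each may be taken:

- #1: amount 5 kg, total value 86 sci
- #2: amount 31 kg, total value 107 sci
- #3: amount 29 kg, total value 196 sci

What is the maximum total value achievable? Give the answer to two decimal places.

Take in order of value per unit:
- #1 (86/5 per unit): all 5 → value 86, running total 86.00
- #3 (196/29 per unit): all 29 → value 196, running total 282.00
- #2 (107/31 per unit): 20 of 31 → value 20×107/31 = 69.0323, running total 351.03
Total 351.03.

351.03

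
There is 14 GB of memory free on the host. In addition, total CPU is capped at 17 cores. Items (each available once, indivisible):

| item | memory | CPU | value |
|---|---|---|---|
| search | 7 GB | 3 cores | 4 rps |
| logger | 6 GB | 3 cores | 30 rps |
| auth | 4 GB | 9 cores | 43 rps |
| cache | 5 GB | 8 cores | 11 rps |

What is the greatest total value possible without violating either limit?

Feasible sets respecting both limits:
- logger+auth: memory 10, CPU 12, value 73
- auth+cache: memory 9, CPU 17, value 54
- search+auth: memory 11, CPU 12, value 47
- auth: memory 4, CPU 9, value 43
Best: 73 rps.

73 rps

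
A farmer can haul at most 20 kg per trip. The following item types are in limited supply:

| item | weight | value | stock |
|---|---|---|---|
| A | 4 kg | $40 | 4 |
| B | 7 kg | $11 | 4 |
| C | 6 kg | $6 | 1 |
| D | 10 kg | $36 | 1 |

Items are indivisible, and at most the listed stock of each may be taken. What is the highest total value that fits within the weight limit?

Top feasible selections:
- 4×A: weight 16, value 160
- 3×A + 1×B: weight 19, value 131
- 3×A + 1×C: weight 18, value 126
- 3×A: weight 12, value 120
Best: $160.

$160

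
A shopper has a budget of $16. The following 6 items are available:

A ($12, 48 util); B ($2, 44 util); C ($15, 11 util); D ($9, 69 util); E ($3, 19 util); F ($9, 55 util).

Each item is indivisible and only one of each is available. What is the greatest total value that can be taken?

132 util

Check high-value combinations within $16:
- B+D+E: cost 2+9+3=14, value 44+69+19=132
- B+E+F: cost 2+3+9=14, value 44+19+55=118
- B+D: cost 2+9=11, value 44+69=113
- B+F: cost 2+9=11, value 44+55=99
Best: 132 util.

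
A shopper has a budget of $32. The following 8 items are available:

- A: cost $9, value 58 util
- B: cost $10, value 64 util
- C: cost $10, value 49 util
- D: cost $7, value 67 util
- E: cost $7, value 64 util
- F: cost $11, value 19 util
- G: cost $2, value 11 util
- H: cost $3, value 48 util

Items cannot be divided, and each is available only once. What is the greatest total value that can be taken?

Check high-value combinations within $32:
- B+D+E+G+H: cost 10+7+7+2+3=29, value 64+67+64+11+48=254
- A+D+E+G+H: cost 9+7+7+2+3=28, value 58+67+64+11+48=248
- A+B+D+G+H: cost 9+10+7+2+3=31, value 58+64+67+11+48=248
- A+B+E+G+H: cost 9+10+7+2+3=31, value 58+64+64+11+48=245
- B+D+E+H: cost 10+7+7+3=27, value 64+67+64+48=243
Best: 254 util.

254 util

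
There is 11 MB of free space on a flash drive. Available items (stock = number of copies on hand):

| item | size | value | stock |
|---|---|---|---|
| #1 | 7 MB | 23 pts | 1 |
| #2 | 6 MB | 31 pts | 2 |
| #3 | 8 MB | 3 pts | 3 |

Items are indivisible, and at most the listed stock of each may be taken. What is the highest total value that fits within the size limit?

Top feasible selections:
- 1×#2: size 6, value 31
- 1×#1: size 7, value 23
- 1×#3: size 8, value 3
Best: 31 pts.

31 pts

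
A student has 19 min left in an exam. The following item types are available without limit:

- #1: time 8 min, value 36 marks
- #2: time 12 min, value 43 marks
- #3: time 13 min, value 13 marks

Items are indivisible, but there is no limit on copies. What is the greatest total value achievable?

72 marks

Best value-per-unit is #1 at 36/8, and filling with it alone uses time 2×8=16. No mix of the others beats 2×36 = 72.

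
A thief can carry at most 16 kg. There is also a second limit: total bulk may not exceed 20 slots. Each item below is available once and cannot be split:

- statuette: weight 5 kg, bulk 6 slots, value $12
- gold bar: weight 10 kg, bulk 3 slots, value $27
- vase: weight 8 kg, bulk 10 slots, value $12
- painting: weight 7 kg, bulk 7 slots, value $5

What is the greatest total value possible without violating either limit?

Feasible sets respecting both limits:
- statuette+gold bar: weight 15, bulk 9, value 39
- gold bar: weight 10, bulk 3, value 27
- statuette+vase: weight 13, bulk 16, value 24
Best: $39.

$39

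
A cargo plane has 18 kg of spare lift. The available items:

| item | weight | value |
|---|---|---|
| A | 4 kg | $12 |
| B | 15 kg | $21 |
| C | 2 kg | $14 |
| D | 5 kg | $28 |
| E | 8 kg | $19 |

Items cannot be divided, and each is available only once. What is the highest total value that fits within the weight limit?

$61

Check high-value combinations within 18 kg:
- C+D+E: weight 2+5+8=15, value 14+28+19=61
- A+D+E: weight 4+5+8=17, value 12+28+19=59
- A+C+D: weight 4+2+5=11, value 12+14+28=54
Best: $61.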